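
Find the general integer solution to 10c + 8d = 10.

Step 1: Compute gcd(10, 8) = 2.
Since 2 divides 10, solutions exist.

Step 2: Find a particular solution using extended Euclidean algorithm.
We get c₀ = 5, d₀ = -5.
Check: 10*5 + 8*-5 = 10 = 10 ✓

Step 3: Write the general solution.
c = 5 + (8/2)t = 5 + 4t
d = -5 - (10/2)t = -5 - 5t
for any integer t.

c = 5 + 4t, d = -5 - 5t for integer t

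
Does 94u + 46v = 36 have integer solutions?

Step 1: Compute gcd(94, 46).
gcd(94, 46) = 2

Step 2: Check divisibility.
Does 2 divide 36? 36 = 2 x 18, so yes.

By the theorem on linear Diophantine equations, 94u + 46v = 36 has integer solutions if and only if gcd(94, 46) divides 36. Since 2 | 36, solutions exist.

Yes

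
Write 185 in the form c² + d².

We need to find integers c, d > 0 such that c² + d² = 185.
Trying c = 4: d² = 185 - 4² = 185 - 16 = 169
d = 13
Check: 4² + 13² = 16 + 169 = 185 ✓

185 = 4² + 13²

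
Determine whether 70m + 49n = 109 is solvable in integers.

Step 1: Compute gcd(70, 49).
gcd(70, 49) = 7

Step 2: Check divisibility.
Does 7 divide 109? 109 = 7 x 15 + 4, so no.

By the theorem on linear Diophantine equations, 70m + 49n = 109 has integer solutions if and only if gcd(70, 49) divides 109. Since 7 does not divide 109, no solutions exist.

No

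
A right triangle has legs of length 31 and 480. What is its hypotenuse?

c² = a² + b² = 31² + 480² = 961 + 230400 = 231361
c = 481

481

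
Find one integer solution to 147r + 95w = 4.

Step 1: Check solvability.
gcd(147, 95) = 1
Since 1 divides 4, solutions exist.

Step 2: Apply extended Euclidean algorithm to find gcd.
We find integers such that 147*x0 + 95*y0 = 1

Step 3: Scale the particular solution.
Multiply by 4/1 = 4:
r = -168, w = 260

Step 4: Verify.
147*(-168) + 95*(260) = 4 = 4 ✓

r = -168, w = 260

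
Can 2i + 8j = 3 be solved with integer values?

Step 1: Compute gcd(2, 8).
gcd(2, 8) = 2

Step 2: Check divisibility.
Does 2 divide 3? 3 = 2 x 1 + 1, so no.

By the theorem on linear Diophantine equations, 2i + 8j = 3 has integer solutions if and only if gcd(2, 8) divides 3. Since 2 does not divide 3, no solutions exist.

No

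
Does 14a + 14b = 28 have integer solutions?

Step 1: Compute gcd(14, 14).
gcd(14, 14) = 14

Step 2: Check divisibility.
Does 14 divide 28? 28 = 14 x 2, so yes.

By the theorem on linear Diophantine equations, 14a + 14b = 28 has integer solutions if and only if gcd(14, 14) divides 28. Since 14 | 28, solutions exist.

Yes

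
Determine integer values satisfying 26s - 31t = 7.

Step 1: Check solvability.
gcd(26, 31) = 1
Since 1 divides 7, solutions exist.

Step 2: Apply extended Euclidean algorithm to find gcd.
We find integers such that 26*x0 + 31*y0 = 1

Step 3: Scale the particular solution.
Multiply by 7/1 = 7:
s = 42, t = 35

Step 4: Verify.
26*(42) - 31*(35) = 7 = 7 ✓

s = 42, t = 35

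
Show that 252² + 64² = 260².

Compute a² + b²:
252² + 64² = 63504 + 4096 = 67600
Compute c²:
260² = 67600
Since 67600 = 67600, it is a Pythagorean triple.

Yes, it is a Pythagorean triple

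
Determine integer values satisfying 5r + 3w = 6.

Step 1: Check solvability.
gcd(5, 3) = 1
Since 1 divides 6, solutions exist.

Step 2: Apply extended Euclidean algorithm to find gcd.
We find integers such that 5*x0 + 3*y0 = 1

Step 3: Scale the particular solution.
Multiply by 6/1 = 6:
r = -6, w = 12

Step 4: Verify.
5*(-6) + 3*(12) = 6 = 6 ✓

r = -6, w = 12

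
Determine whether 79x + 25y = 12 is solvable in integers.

Step 1: Compute gcd(79, 25).
gcd(79, 25) = 1

Step 2: Check divisibility.
Does 1 divide 12? 12 = 1 x 12, so yes.

By the theorem on linear Diophantine equations, 79x + 25y = 12 has integer solutions if and only if gcd(79, 25) divides 12. Since 1 | 12, solutions exist.

Yes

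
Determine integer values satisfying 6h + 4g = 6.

Step 1: Check solvability.
gcd(6, 4) = 2
Since 2 divides 6, solutions exist.

Step 2: Apply extended Euclidean algorithm to find gcd.
We find integers such that 6*x0 + 4*y0 = 2

Step 3: Scale the particular solution.
Multiply by 6/2 = 3:
h = 3, g = -3

Step 4: Verify.
6*(3) + 4*(-3) = 6 = 6 ✓

h = 3, g = -3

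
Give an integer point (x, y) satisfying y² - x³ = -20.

Try small integer x values and check whether x³ - 20 is a perfect square.
x = 6: x³ - 20 = 6³ - 20 = 216 - 20 = 196
Is 196 a perfect square? 14² = 196 ✓
So (x, y) = (6, 14) is a solution.

x = 6, y = 14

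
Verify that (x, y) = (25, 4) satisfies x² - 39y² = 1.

Compute x² = 25² = 625
Compute 39y² = 39·4² = 39·16 = 624
x² - 39y² = 625 - 624 = 1
Since this equals 1, (25, 4) is a solution.

Yes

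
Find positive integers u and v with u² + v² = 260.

We need to find integers u, v > 0 such that u² + v² = 260.
Trying u = 2: v² = 260 - 2² = 260 - 4 = 256
v = 16
Check: 2² + 16² = 4 + 256 = 260 ✓

260 = 2² + 16²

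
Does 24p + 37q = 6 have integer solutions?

Step 1: Compute gcd(24, 37).
gcd(24, 37) = 1

Step 2: Check divisibility.
Does 1 divide 6? 6 = 1 x 6, so yes.

By the theorem on linear Diophantine equations, 24p + 37q = 6 has integer solutions if and only if gcd(24, 37) divides 6. Since 1 | 6, solutions exist.

Yes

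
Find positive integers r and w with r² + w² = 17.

We need to find integers r, w > 0 such that r² + w² = 17.
Trying r = 1: w² = 17 - 1² = 17 - 1 = 16
w = 4
Check: 1² + 4² = 1 + 16 = 17 ✓

17 = 1² + 4²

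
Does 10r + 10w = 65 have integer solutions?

Step 1: Compute gcd(10, 10).
gcd(10, 10) = 10

Step 2: Check divisibility.
Does 10 divide 65? 65 = 10 x 6 + 5, so no.

By the theorem on linear Diophantine equations, 10r + 10w = 65 has integer solutions if and only if gcd(10, 10) divides 65. Since 10 does not divide 65, no solutions exist.

No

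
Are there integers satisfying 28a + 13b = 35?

Step 1: Compute gcd(28, 13).
gcd(28, 13) = 1

Step 2: Check divisibility.
Does 1 divide 35? 35 = 1 x 35, so yes.

By the theorem on linear Diophantine equations, 28a + 13b = 35 has integer solutions if and only if gcd(28, 13) divides 35. Since 1 | 35, solutions exist.

Yes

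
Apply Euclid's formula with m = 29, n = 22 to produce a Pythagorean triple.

a = m² - n² = 29² - 22² = 841 - 484 = 357
b = 2mn = 2·29·22 = 1276
c = m² + n² = 841 + 484 = 1325
Verify: 357² + 1276² = 127449 + 1628176 = 1755625 = 1325² ✓

(357, 1276, 1325)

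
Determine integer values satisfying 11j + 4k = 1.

Step 1: Check solvability.
gcd(11, 4) = 1
Since 1 divides 1, solutions exist.

Step 2: Apply extended Euclidean algorithm to find gcd.
We find integers such that 11*x0 + 4*y0 = 1

Step 3: Scale the particular solution.
Multiply by 1/1 = 1:
j = -1, k = 3

Step 4: Verify.
11*(-1) + 4*(3) = 1 = 1 ✓

j = -1, k = 3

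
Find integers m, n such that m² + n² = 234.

We need to find integers m, n > 0 such that m² + n² = 234.
Trying m = 3: n² = 234 - 3² = 234 - 9 = 225
n = 15
Check: 3² + 15² = 9 + 225 = 234 ✓

234 = 3² + 15²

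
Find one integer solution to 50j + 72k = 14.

Step 1: Check solvability.
gcd(50, 72) = 2
Since 2 divides 14, solutions exist.

Step 2: Apply extended Euclidean algorithm to find gcd.
We find integers such that 50*x0 + 72*y0 = 2

Step 3: Scale the particular solution.
Multiply by 14/2 = 7:
j = 91, k = -63

Step 4: Verify.
50*(91) + 72*(-63) = 14 = 14 ✓

j = 91, k = -63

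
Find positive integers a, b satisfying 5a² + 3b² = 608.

Try small values of a and check whether (608 - 5a²)/3 is a perfect square.
a = 10: 5·10² = 500, so 3b² = 608 - 500 = 108, giving b² = 36, b = 6.
Check: 5·10² + 3·6² = 500 + 108 = 608 ✓

a = 10, b = 6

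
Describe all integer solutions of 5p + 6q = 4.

Step 1: Compute gcd(5, 6) = 1.
Since 1 divides 4, solutions exist.

Step 2: Find a particular solution using extended Euclidean algorithm.
We get p₀ = -4, q₀ = 4.
Check: 5*-4 + 6*4 = 4 = 4 ✓

Step 3: Write the general solution.
p = -4 + (6/1)t = -4 + 6t
q = 4 - (5/1)t = 4 - 5t
for any integer t.

p = -4 + 6t, q = 4 - 5t for integer t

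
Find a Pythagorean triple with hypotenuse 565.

We need a² + b² = 565² = 319225.
Trying: 403² + 396² = 162409 + 156816 = 319225 ✓

(403, 396, 565)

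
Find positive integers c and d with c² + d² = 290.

We need to find integers c, d > 0 such that c² + d² = 290.
Trying c = 1: d² = 290 - 1² = 290 - 1 = 289
d = 17
Check: 1² + 17² = 1 + 289 = 290 ✓

290 = 1² + 17²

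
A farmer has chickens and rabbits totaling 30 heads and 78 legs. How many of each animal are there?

Let c = chickens, r = rabbits.
Heads: c + r = 30
Legs: 2c + 4r = 78
From the first equation, c = 30 - r. Substitute:
2(30 - r) + 4r = 78
60 + 2r = 78
r = (78 - 60)/2 = 9
c = 30 - 9 = 21

Chickens: 21, Rabbits: 9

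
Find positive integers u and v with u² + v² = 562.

We need to find integers u, v > 0 such that u² + v² = 562.
Trying u = 11: v² = 562 - 11² = 562 - 121 = 441
v = 21
Check: 11² + 21² = 121 + 441 = 562 ✓

562 = 11² + 21²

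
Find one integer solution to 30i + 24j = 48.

Step 1: Check solvability.
gcd(30, 24) = 6
Since 6 divides 48, solutions exist.

Step 2: Apply extended Euclidean algorithm to find gcd.
We find integers such that 30*x0 + 24*y0 = 6

Step 3: Scale the particular solution.
Multiply by 48/6 = 8:
i = 8, j = -8

Step 4: Verify.
30*(8) + 24*(-8) = 48 = 48 ✓

i = 8, j = -8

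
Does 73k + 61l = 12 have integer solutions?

Step 1: Compute gcd(73, 61).
gcd(73, 61) = 1

Step 2: Check divisibility.
Does 1 divide 12? 12 = 1 x 12, so yes.

By the theorem on linear Diophantine equations, 73k + 61l = 12 has integer solutions if and only if gcd(73, 61) divides 12. Since 1 | 12, solutions exist.

Yes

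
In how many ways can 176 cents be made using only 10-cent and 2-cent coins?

We need non-negative integers (x, y) with 10x + 2y = 176.
For each x from 0 to 17, check if (176 - 10x) is a non-negative multiple of 2.
Solutions (x, y): (0,88), (1,83), (2,78), (3,73), ...
Count: 18

18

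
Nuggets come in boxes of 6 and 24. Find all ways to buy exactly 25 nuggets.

We need non-negative integers (x, y) with 6x + 24y = 25.
For each x in 0..4, check if 25 - 6x is a non-negative multiple of 24.
No x yields an integer y ≥ 0.

No solution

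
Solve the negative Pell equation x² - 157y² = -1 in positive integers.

We need x² = 157y² - 1. Try successive y:
y = 1: x² = 157·1² - 1 = 156, not a perfect square
y = 2: x² = 157·2² - 1 = 627, not a perfect square
y = 3: x² = 157·3² - 1 = 1412, not a perfect square
...
y = 385645: x² = 157·385645² - 1 = 23349364365924 = 4832118² ✓
Check: 4832118² - 157·385645² = 23349364365924 - 23349364365925 = -1 ✓

x = 4832118, y = 385645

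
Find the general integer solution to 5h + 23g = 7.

Step 1: Compute gcd(5, 23) = 1.
Since 1 divides 7, solutions exist.

Step 2: Find a particular solution using extended Euclidean algorithm.
We get h₀ = -63, g₀ = 14.
Check: 5*-63 + 23*14 = 7 = 7 ✓

Step 3: Write the general solution.
h = -63 + (23/1)t = -63 + 23t
g = 14 - (5/1)t = 14 - 5t
for any integer t.

h = -63 + 23t, g = 14 - 5t for integer t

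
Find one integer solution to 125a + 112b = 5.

Step 1: Check solvability.
gcd(125, 112) = 1
Since 1 divides 5, solutions exist.

Step 2: Apply extended Euclidean algorithm to find gcd.
We find integers such that 125*x0 + 112*y0 = 1

Step 3: Scale the particular solution.
Multiply by 5/1 = 5:
a = -215, b = 240

Step 4: Verify.
125*(-215) + 112*(240) = 5 = 5 ✓

a = -215, b = 240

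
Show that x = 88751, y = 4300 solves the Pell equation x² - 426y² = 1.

Compute x² = 88751² = 7876740001
Compute 426y² = 426·4300² = 426·18490000 = 7876740000
x² - 426y² = 7876740001 - 7876740000 = 1
Since this equals 1, (88751, 4300) is a solution.

Yes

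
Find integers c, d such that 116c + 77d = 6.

Step 1: Check solvability.
gcd(116, 77) = 1
Since 1 divides 6, solutions exist.

Step 2: Apply extended Euclidean algorithm to find gcd.
We find integers such that 116*x0 + 77*y0 = 1

Step 3: Scale the particular solution.
Multiply by 6/1 = 6:
c = 12, d = -18

Step 4: Verify.
116*(12) + 77*(-18) = 6 = 6 ✓

c = 12, d = -18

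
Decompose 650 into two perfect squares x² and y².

We need to find integers x, y > 0 such that x² + y² = 650.
Trying x = 5: y² = 650 - 5² = 650 - 25 = 625
y = 25
Check: 5² + 25² = 25 + 625 = 650 ✓

650 = 5² + 25²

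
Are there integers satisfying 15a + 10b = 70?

Step 1: Compute gcd(15, 10).
gcd(15, 10) = 5

Step 2: Check divisibility.
Does 5 divide 70? 70 = 5 x 14, so yes.

By the theorem on linear Diophantine equations, 15a + 10b = 70 has integer solutions if and only if gcd(15, 10) divides 70. Since 5 | 70, solutions exist.

Yes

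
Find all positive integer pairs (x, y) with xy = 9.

The positive divisors of 9 are: 1, 3, 9.
Each divisor d gives the pair (d, 9/d):
(1, 9), (3, 3), (9, 1)

(1, 9), (3, 3), (9, 1)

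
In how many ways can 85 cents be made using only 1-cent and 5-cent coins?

We need non-negative integers (x, y) with 1x + 5y = 85.
For each x from 0 to 85, check if (85 - 1x) is a non-negative multiple of 5.
Solutions (x, y): (0,17), (5,16), (10,15), (15,14), ...
Count: 18

18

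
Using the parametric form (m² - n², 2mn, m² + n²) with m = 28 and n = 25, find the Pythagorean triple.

a = m² - n² = 28² - 25² = 784 - 625 = 159
b = 2mn = 2·28·25 = 1400
c = m² + n² = 784 + 625 = 1409
Verify: 159² + 1400² = 25281 + 1960000 = 1985281 = 1409² ✓

(159, 1400, 1409)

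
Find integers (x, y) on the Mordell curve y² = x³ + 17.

Try small integer x values and check whether x³ + 17 is a perfect square.
x = 4: x³ + 17 = 4³ + 17 = 64 + 17 = 81
Is 81 a perfect square? 9² = 81 ✓
So (x, y) = (4, -9) is a solution.

x = 4, y = -9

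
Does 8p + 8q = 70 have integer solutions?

Step 1: Compute gcd(8, 8).
gcd(8, 8) = 8

Step 2: Check divisibility.
Does 8 divide 70? 70 = 8 x 8 + 6, so no.

By the theorem on linear Diophantine equations, 8p + 8q = 70 has integer solutions if and only if gcd(8, 8) divides 70. Since 8 does not divide 70, no solutions exist.

No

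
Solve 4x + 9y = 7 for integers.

Step 1: Check solvability.
gcd(4, 9) = 1
Since 1 divides 7, solutions exist.

Step 2: Apply extended Euclidean algorithm to find gcd.
We find integers such that 4*x0 + 9*y0 = 1

Step 3: Scale the particular solution.
Multiply by 7/1 = 7:
x = -14, y = 7

Step 4: Verify.
4*(-14) + 9*(7) = 7 = 7 ✓

x = -14, y = 7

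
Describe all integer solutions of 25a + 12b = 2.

Step 1: Compute gcd(25, 12) = 1.
Since 1 divides 2, solutions exist.

Step 2: Find a particular solution using extended Euclidean algorithm.
We get a₀ = 2, b₀ = -4.
Check: 25*2 + 12*-4 = 2 = 2 ✓

Step 3: Write the general solution.
a = 2 + (12/1)t = 2 + 12t
b = -4 - (25/1)t = -4 - 25t
for any integer t.

a = 2 + 12t, b = -4 - 25t for integer t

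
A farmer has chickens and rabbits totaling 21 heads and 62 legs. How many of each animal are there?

Let c = chickens, r = rabbits.
Heads: c + r = 21
Legs: 2c + 4r = 62
From the first equation, c = 21 - r. Substitute:
2(21 - r) + 4r = 62
42 + 2r = 62
r = (62 - 42)/2 = 10
c = 21 - 10 = 11

Chickens: 11, Rabbits: 10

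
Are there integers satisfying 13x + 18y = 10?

Step 1: Compute gcd(13, 18).
gcd(13, 18) = 1

Step 2: Check divisibility.
Does 1 divide 10? 10 = 1 x 10, so yes.

By the theorem on linear Diophantine equations, 13x + 18y = 10 has integer solutions if and only if gcd(13, 18) divides 10. Since 1 | 10, solutions exist.

Yes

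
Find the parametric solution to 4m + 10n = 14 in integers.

Step 1: Compute gcd(4, 10) = 2.
Since 2 divides 14, solutions exist.

Step 2: Find a particular solution using extended Euclidean algorithm.
We get m₀ = -14, n₀ = 7.
Check: 4*-14 + 10*7 = 14 = 14 ✓

Step 3: Write the general solution.
m = -14 + (10/2)t = -14 + 5t
n = 7 - (4/2)t = 7 - 2t
for any integer t.

m = -14 + 5t, n = 7 - 2t for integer t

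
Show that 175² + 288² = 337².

Compute a² + b²:
175² + 288² = 30625 + 82944 = 113569
Compute c²:
337² = 113569
Since 113569 = 113569, it is a Pythagorean triple.

Yes, it is a Pythagorean triple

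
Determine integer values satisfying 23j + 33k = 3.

Step 1: Check solvability.
gcd(23, 33) = 1
Since 1 divides 3, solutions exist.

Step 2: Apply extended Euclidean algorithm to find gcd.
We find integers such that 23*x0 + 33*y0 = 1

Step 3: Scale the particular solution.
Multiply by 3/1 = 3:
j = -30, k = 21

Step 4: Verify.
23*(-30) + 33*(21) = 3 = 3 ✓

j = -30, k = 21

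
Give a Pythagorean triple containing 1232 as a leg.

We need the other leg and hypotenuse such that 1232² + x² = c².
Take x = 399, c = 1295: 1232² + 399² = 1517824 + 159201 = 1677025 = 1295² ✓
Triple: (399, 1232, 1295)

(399, 1232, 1295)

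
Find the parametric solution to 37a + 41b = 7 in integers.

Step 1: Compute gcd(37, 41) = 1.
Since 1 divides 7, solutions exist.

Step 2: Find a particular solution using extended Euclidean algorithm.
We get a₀ = 70, b₀ = -63.
Check: 37*70 + 41*-63 = 7 = 7 ✓

Step 3: Write the general solution.
a = 70 + (41/1)t = 70 + 41t
b = -63 - (37/1)t = -63 - 37t
for any integer t.

a = 70 + 41t, b = -63 - 37t for integer t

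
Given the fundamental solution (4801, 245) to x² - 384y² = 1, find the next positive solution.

Solutions to x² - Dy² = 1 are generated by powers of (x₀ + y₀√D).
The next solution satisfies x₁ + y₁√384 = (x₀ + y₀√384)², giving:
x₁ = x₀² + 384y₀² = 4801² + 384·245² = 23049601 + 23049600 = 46099201
y₁ = 2x₀y₀ = 2·4801·245 = 2352490

Verify: 46099201² - 384·2352490² = 2125136332838401 - 2125136332838400 = 1 ✓

x = 46099201, y = 2352490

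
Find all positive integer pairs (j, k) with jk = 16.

The positive divisors of 16 are: 1, 2, 4, 8, 16.
Each divisor d gives the pair (d, 16/d):
(1, 16), (2, 8), (4, 4), (8, 2), (16, 1)

(1, 16), (2, 8), (4, 4), (8, 2), (16, 1)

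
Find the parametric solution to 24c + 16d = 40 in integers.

Step 1: Compute gcd(24, 16) = 8.
Since 8 divides 40, solutions exist.

Step 2: Find a particular solution using extended Euclidean algorithm.
We get c₀ = 5, d₀ = -5.
Check: 24*5 + 16*-5 = 40 = 40 ✓

Step 3: Write the general solution.
c = 5 + (16/8)t = 5 + 2t
d = -5 - (24/8)t = -5 - 3t
for any integer t.

c = 5 + 2t, d = -5 - 3t for integer t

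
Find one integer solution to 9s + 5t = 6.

Step 1: Check solvability.
gcd(9, 5) = 1
Since 1 divides 6, solutions exist.

Step 2: Apply extended Euclidean algorithm to find gcd.
We find integers such that 9*x0 + 5*y0 = 1

Step 3: Scale the particular solution.
Multiply by 6/1 = 6:
s = -6, t = 12

Step 4: Verify.
9*(-6) + 5*(12) = 6 = 6 ✓

s = -6, t = 12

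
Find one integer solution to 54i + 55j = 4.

Step 1: Check solvability.
gcd(54, 55) = 1
Since 1 divides 4, solutions exist.

Step 2: Apply extended Euclidean algorithm to find gcd.
We find integers such that 54*x0 + 55*y0 = 1

Step 3: Scale the particular solution.
Multiply by 4/1 = 4:
i = -4, j = 4

Step 4: Verify.
54*(-4) + 55*(4) = 4 = 4 ✓

i = -4, j = 4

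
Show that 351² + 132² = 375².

Compute a² + b² = 351² + 132² = 123201 + 17424 = 140625
Compute c² = 375² = 140625
Since 140625 = 140625, confirmed.

Yes, it is a Pythagorean triple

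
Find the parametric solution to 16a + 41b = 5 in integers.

Step 1: Compute gcd(16, 41) = 1.
Since 1 divides 5, solutions exist.

Step 2: Find a particular solution using extended Euclidean algorithm.
We get a₀ = 90, b₀ = -35.
Check: 16*90 + 41*-35 = 5 = 5 ✓

Step 3: Write the general solution.
a = 90 + (41/1)t = 90 + 41t
b = -35 - (16/1)t = -35 - 16t
for any integer t.

a = 90 + 41t, b = -35 - 16t for integer t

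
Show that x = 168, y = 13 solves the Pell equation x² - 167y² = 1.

Compute x² = 168² = 28224
Compute 167y² = 167·13² = 167·169 = 28223
x² - 167y² = 28224 - 28223 = 1
Since this equals 1, (168, 13) is a solution.

Yes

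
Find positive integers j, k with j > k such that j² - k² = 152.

Factor: j² - k² = (j+k)(j-k) = 152.
We need two factors of 152 with the same parity.
Use j+k = 76 and j-k = 2 (product 76·2 = 152).
Adding: 2j = 78, so j = 39.
Subtracting: 2k = 74, so k = 37.
Check: 39² - 37² = 1521 - 1369 = 152 ✓

j = 39, k = 37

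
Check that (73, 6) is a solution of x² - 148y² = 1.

Compute x² = 73² = 5329
Compute 148y² = 148·6² = 148·36 = 5328
x² - 148y² = 5329 - 5328 = 1
Since this equals 1, (73, 6) is a solution.

Yes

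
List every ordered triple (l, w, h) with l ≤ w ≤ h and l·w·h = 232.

Iterate l from 1 to ⌊232^(1/3)⌋. For each l dividing 232, iterate w ≥ l with w dividing 232/l, and set h = 232/(l·w).
Triples found (6): (1×1×232), (1×2×116), (1×4×58), (1×8×29), (2×2×58), (2×4×29)

(1×1×232), (1×2×116), (1×4×58), (1×8×29), (2×2×58), (2×4×29)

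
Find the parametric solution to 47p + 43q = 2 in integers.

Step 1: Compute gcd(47, 43) = 1.
Since 1 divides 2, solutions exist.

Step 2: Find a particular solution using extended Euclidean algorithm.
We get p₀ = 22, q₀ = -24.
Check: 47*22 + 43*-24 = 2 = 2 ✓

Step 3: Write the general solution.
p = 22 + (43/1)t = 22 + 43t
q = -24 - (47/1)t = -24 - 47t
for any integer t.

p = 22 + 43t, q = -24 - 47t for integer t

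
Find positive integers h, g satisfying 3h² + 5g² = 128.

Try small values of h and check whether (128 - 3h²)/5 is a perfect square.
h = 4: 3·4² = 48, so 5g² = 128 - 48 = 80, giving g² = 16, g = 4.
Check: 3·4² + 5·4² = 48 + 80 = 128 ✓

h = 4, g = 4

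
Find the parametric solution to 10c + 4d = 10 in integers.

Step 1: Compute gcd(10, 4) = 2.
Since 2 divides 10, solutions exist.

Step 2: Find a particular solution using extended Euclidean algorithm.
We get c₀ = 5, d₀ = -10.
Check: 10*5 + 4*-10 = 10 = 10 ✓

Step 3: Write the general solution.
c = 5 + (4/2)t = 5 + 2t
d = -10 - (10/2)t = -10 - 5t
for any integer t.

c = 5 + 2t, d = -10 - 5t for integer t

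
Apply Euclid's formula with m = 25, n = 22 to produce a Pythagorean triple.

a = m² - n² = 25² - 22² = 625 - 484 = 141
b = 2mn = 2·25·22 = 1100
c = m² + n² = 625 + 484 = 1109
Verify: 141² + 1100² = 19881 + 1210000 = 1229881 = 1109² ✓

(141, 1100, 1109)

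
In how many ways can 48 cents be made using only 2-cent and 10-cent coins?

We need non-negative integers (x, y) with 2x + 10y = 48.
For each x from 0 to 24, check if (48 - 2x) is a non-negative multiple of 10.
Solutions (x, y): (4,4), (9,3), (14,2), (19,1), ...
Count: 5

5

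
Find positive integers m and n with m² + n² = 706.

We need to find integers m, n > 0 such that m² + n² = 706.
Trying m = 9: n² = 706 - 9² = 706 - 81 = 625
n = 25
Check: 9² + 25² = 81 + 625 = 706 ✓

706 = 9² + 25²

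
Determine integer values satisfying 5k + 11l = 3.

Step 1: Check solvability.
gcd(5, 11) = 1
Since 1 divides 3, solutions exist.

Step 2: Apply extended Euclidean algorithm to find gcd.
We find integers such that 5*x0 + 11*y0 = 1

Step 3: Scale the particular solution.
Multiply by 3/1 = 3:
k = -6, l = 3

Step 4: Verify.
5*(-6) + 11*(3) = 3 = 3 ✓

k = -6, l = 3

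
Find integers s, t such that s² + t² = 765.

We need to find integers s, t > 0 such that s² + t² = 765.
Trying s = 6: t² = 765 - 6² = 765 - 36 = 729
t = 27
Check: 6² + 27² = 36 + 729 = 765 ✓

765 = 6² + 27²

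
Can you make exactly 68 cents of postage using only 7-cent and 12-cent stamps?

We need non-negative x, y with 7x + 12y = 68.
gcd(7, 12) = 1 divides 68, so integer solutions exist.
Search for a non-negative one: x = 8 gives 12y = 68 - 56 = 12, so y = 1.
Check: 7·8 + 12·1 = 68 ✓

Yes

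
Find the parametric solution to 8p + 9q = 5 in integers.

Step 1: Compute gcd(8, 9) = 1.
Since 1 divides 5, solutions exist.

Step 2: Find a particular solution using extended Euclidean algorithm.
We get p₀ = -5, q₀ = 5.
Check: 8*-5 + 9*5 = 5 = 5 ✓

Step 3: Write the general solution.
p = -5 + (9/1)t = -5 + 9t
q = 5 - (8/1)t = 5 - 8t
for any integer t.

p = -5 + 9t, q = 5 - 8t for integer t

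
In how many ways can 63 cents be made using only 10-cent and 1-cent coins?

We need non-negative integers (x, y) with 10x + 1y = 63.
For each x from 0 to 6, check if (63 - 10x) is a non-negative multiple of 1.
Solutions (x, y): (0,63), (1,53), (2,43), (3,33), ...
Count: 7

7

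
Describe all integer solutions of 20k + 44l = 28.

Step 1: Compute gcd(20, 44) = 4.
Since 4 divides 28, solutions exist.

Step 2: Find a particular solution using extended Euclidean algorithm.
We get k₀ = -14, l₀ = 7.
Check: 20*-14 + 44*7 = 28 = 28 ✓

Step 3: Write the general solution.
k = -14 + (44/4)t = -14 + 11t
l = 7 - (20/4)t = 7 - 5t
for any integer t.

k = -14 + 11t, l = 7 - 5t for integer t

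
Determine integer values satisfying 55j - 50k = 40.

Step 1: Check solvability.
gcd(55, 50) = 5
Since 5 divides 40, solutions exist.

Step 2: Apply extended Euclidean algorithm to find gcd.
We find integers such that 55*x0 + 50*y0 = 5

Step 3: Scale the particular solution.
Multiply by 40/5 = 8:
j = 8, k = 8

Step 4: Verify.
55*(8) - 50*(8) = 40 = 40 ✓

j = 8, k = 8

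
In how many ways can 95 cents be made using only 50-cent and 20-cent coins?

We need non-negative integers (x, y) with 50x + 20y = 95.
For each x from 0 to 1, check if (95 - 50x) is a non-negative multiple of 20.
Solutions (x, y): none
Count: 0

0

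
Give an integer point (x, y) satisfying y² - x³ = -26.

Try small integer x values and check whether x³ - 26 is a perfect square.
x = 3: x³ - 26 = 3³ - 26 = 27 - 26 = 1
Is 1 a perfect square? 1² = 1 ✓
So (x, y) = (3, -1) is a solution.

x = 3, y = -1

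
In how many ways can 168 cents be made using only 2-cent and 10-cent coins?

We need non-negative integers (x, y) with 2x + 10y = 168.
For each x from 0 to 84, check if (168 - 2x) is a non-negative multiple of 10.
Solutions (x, y): (4,16), (9,15), (14,14), (19,13), ...
Count: 17

17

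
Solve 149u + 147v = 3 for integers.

Step 1: Check solvability.
gcd(149, 147) = 1
Since 1 divides 3, solutions exist.

Step 2: Apply extended Euclidean algorithm to find gcd.
We find integers such that 149*x0 + 147*y0 = 1

Step 3: Scale the particular solution.
Multiply by 3/1 = 3:
u = -219, v = 222

Step 4: Verify.
149*(-219) + 147*(222) = 3 = 3 ✓

u = -219, v = 222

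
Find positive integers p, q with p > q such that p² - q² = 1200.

Factor: p² - q² = (p+q)(p-q) = 1200.
We need two factors of 1200 with the same parity.
Use p+q = 600 and p-q = 2 (product 600·2 = 1200).
Adding: 2p = 602, so p = 301.
Subtracting: 2q = 598, so q = 299.
Check: 301² - 299² = 90601 - 89401 = 1200 ✓

p = 301, q = 299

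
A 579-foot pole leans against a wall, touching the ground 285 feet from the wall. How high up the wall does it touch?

The ladder, wall, and ground form a right triangle with hypotenuse 579 and one leg 285.
By the Pythagorean theorem: h² = 579² - 285² = 335241 - 81225 = 254016
h = √254016 = 504 feet

504 feet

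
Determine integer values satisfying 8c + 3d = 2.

Step 1: Check solvability.
gcd(8, 3) = 1
Since 1 divides 2, solutions exist.

Step 2: Apply extended Euclidean algorithm to find gcd.
We find integers such that 8*x0 + 3*y0 = 1

Step 3: Scale the particular solution.
Multiply by 2/1 = 2:
c = -2, d = 6

Step 4: Verify.
8*(-2) + 3*(6) = 2 = 2 ✓

c = -2, d = 6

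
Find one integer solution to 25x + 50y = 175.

Step 1: Check solvability.
gcd(25, 50) = 25
Since 25 divides 175, solutions exist.

Step 2: Apply extended Euclidean algorithm to find gcd.
We find integers such that 25*x0 + 50*y0 = 25

Step 3: Scale the particular solution.
Multiply by 175/25 = 7:
x = 7, y = 0

Step 4: Verify.
25*(7) + 50*(0) = 175 = 175 ✓

x = 7, y = 0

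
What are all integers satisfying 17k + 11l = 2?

Step 1: Compute gcd(17, 11) = 1.
Since 1 divides 2, solutions exist.

Step 2: Find a particular solution using extended Euclidean algorithm.
We get k₀ = 4, l₀ = -6.
Check: 17*4 + 11*-6 = 2 = 2 ✓

Step 3: Write the general solution.
k = 4 + (11/1)t = 4 + 11t
l = -6 - (17/1)t = -6 - 17t
for any integer t.

k = 4 + 11t, l = -6 - 17t for integer t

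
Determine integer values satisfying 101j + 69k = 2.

Step 1: Check solvability.
gcd(101, 69) = 1
Since 1 divides 2, solutions exist.

Step 2: Apply extended Euclidean algorithm to find gcd.
We find integers such that 101*x0 + 69*y0 = 1

Step 3: Scale the particular solution.
Multiply by 2/1 = 2:
j = -56, k = 82

Step 4: Verify.
101*(-56) + 69*(82) = 2 = 2 ✓

j = -56, k = 82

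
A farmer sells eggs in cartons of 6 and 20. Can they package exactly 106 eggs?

We need non-negative a, b with 6a + 20b = 106.
gcd(6, 20) = 2 divides 106.
Try a = 1: 20b = 106 - 6 = 100, so b = 5.
One way: 1 cartons of 6 and 5 cartons of 20.

Yes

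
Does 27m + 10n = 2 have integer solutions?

Step 1: Compute gcd(27, 10).
gcd(27, 10) = 1

Step 2: Check divisibility.
Does 1 divide 2? 2 = 1 x 2, so yes.

By the theorem on linear Diophantine equations, 27m + 10n = 2 has integer solutions if and only if gcd(27, 10) divides 2. Since 1 | 2, solutions exist.

Yes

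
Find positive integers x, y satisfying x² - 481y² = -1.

We need x² = 481y² - 1. Try successive y:
y = 1: x² = 481·1² - 1 = 480, not a perfect square
y = 2: x² = 481·2² - 1 = 1923, not a perfect square
y = 3: x² = 481·3² - 1 = 4328, not a perfect square
...
y = 43961: x² = 481·43961² - 1 = 929565939600 = 964140² ✓
Check: 964140² - 481·43961² = 929565939600 - 929565939601 = -1 ✓

x = 964140, y = 43961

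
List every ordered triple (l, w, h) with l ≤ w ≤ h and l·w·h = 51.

Iterate l from 1 to ⌊51^(1/3)⌋. For each l dividing 51, iterate w ≥ l with w dividing 51/l, and set h = 51/(l·w).
Triples found (2): (1×1×51), (1×3×17)

(1×1×51), (1×3×17)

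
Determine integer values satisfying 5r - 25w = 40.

Step 1: Check solvability.
gcd(5, 25) = 5
Since 5 divides 40, solutions exist.

Step 2: Apply extended Euclidean algorithm to find gcd.
We find integers such that 5*x0 + 25*y0 = 5

Step 3: Scale the particular solution.
Multiply by 40/5 = 8:
r = 8, w = 0

Step 4: Verify.
5*(8) - 25*(0) = 40 = 40 ✓

r = 8, w = 0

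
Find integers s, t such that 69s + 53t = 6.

Step 1: Check solvability.
gcd(69, 53) = 1
Since 1 divides 6, solutions exist.

Step 2: Apply extended Euclidean algorithm to find gcd.
We find integers such that 69*x0 + 53*y0 = 1

Step 3: Scale the particular solution.
Multiply by 6/1 = 6:
s = 60, t = -78

Step 4: Verify.
69*(60) + 53*(-78) = 6 = 6 ✓

s = 60, t = -78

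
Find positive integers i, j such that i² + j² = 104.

Search for i with 104 - i² a perfect square.
i = 2: 104 - 2² = 104 - 4 = 100 = 10² ✓
So i = 2, j = 10.

i = 2, j = 10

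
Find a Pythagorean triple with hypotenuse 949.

We need a² + b² = 949² = 900601.
Trying: 851² + 420² = 724201 + 176400 = 900601 ✓

(851, 420, 949)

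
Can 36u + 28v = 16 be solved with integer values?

Step 1: Compute gcd(36, 28).
gcd(36, 28) = 4

Step 2: Check divisibility.
Does 4 divide 16? 16 = 4 x 4, so yes.

By the theorem on linear Diophantine equations, 36u + 28v = 16 has integer solutions if and only if gcd(36, 28) divides 16. Since 4 | 16, solutions exist.

Yes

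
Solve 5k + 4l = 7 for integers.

Step 1: Check solvability.
gcd(5, 4) = 1
Since 1 divides 7, solutions exist.

Step 2: Apply extended Euclidean algorithm to find gcd.
We find integers such that 5*x0 + 4*y0 = 1

Step 3: Scale the particular solution.
Multiply by 7/1 = 7:
k = 7, l = -7

Step 4: Verify.
5*(7) + 4*(-7) = 7 = 7 ✓

k = 7, l = -7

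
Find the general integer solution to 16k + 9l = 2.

Step 1: Compute gcd(16, 9) = 1.
Since 1 divides 2, solutions exist.

Step 2: Find a particular solution using extended Euclidean algorithm.
We get k₀ = 8, l₀ = -14.
Check: 16*8 + 9*-14 = 2 = 2 ✓

Step 3: Write the general solution.
k = 8 + (9/1)t = 8 + 9t
l = -14 - (16/1)t = -14 - 16t
for any integer t.

k = 8 + 9t, l = -14 - 16t for integer t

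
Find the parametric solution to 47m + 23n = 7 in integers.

Step 1: Compute gcd(47, 23) = 1.
Since 1 divides 7, solutions exist.

Step 2: Find a particular solution using extended Euclidean algorithm.
We get m₀ = 7, n₀ = -14.
Check: 47*7 + 23*-14 = 7 = 7 ✓

Step 3: Write the general solution.
m = 7 + (23/1)t = 7 + 23t
n = -14 - (47/1)t = -14 - 47t
for any integer t.

m = 7 + 23t, n = -14 - 47t for integer t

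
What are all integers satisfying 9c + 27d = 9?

Step 1: Compute gcd(9, 27) = 9.
Since 9 divides 9, solutions exist.

Step 2: Find a particular solution using extended Euclidean algorithm.
We get c₀ = 1, d₀ = 0.
Check: 9*1 + 27*0 = 9 = 9 ✓

Step 3: Write the general solution.
c = 1 + (27/9)t = 1 + 3t
d = 0 - (9/9)t = 0 - 1t
for any integer t.

c = 1 + 3t, d = 0 - 1t for integer t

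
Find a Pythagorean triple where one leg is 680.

We need the other leg and hypotenuse such that 680² + x² = c².
Take x = 111, c = 689: 680² + 111² = 462400 + 12321 = 474721 = 689² ✓
Triple: (111, 680, 689)

(111, 680, 689)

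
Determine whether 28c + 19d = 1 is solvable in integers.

Step 1: Compute gcd(28, 19).
gcd(28, 19) = 1

Step 2: Check divisibility.
Does 1 divide 1? 1 = 1 x 1, so yes.

By the theorem on linear Diophantine equations, 28c + 19d = 1 has integer solutions if and only if gcd(28, 19) divides 1. Since 1 | 1, solutions exist.

Yes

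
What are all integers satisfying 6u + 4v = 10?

Step 1: Compute gcd(6, 4) = 2.
Since 2 divides 10, solutions exist.

Step 2: Find a particular solution using extended Euclidean algorithm.
We get u₀ = 5, v₀ = -5.
Check: 6*5 + 4*-5 = 10 = 10 ✓

Step 3: Write the general solution.
u = 5 + (4/2)t = 5 + 2t
v = -5 - (6/2)t = -5 - 3t
for any integer t.

u = 5 + 2t, v = -5 - 3t for integer t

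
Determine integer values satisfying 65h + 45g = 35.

Step 1: Check solvability.
gcd(65, 45) = 5
Since 5 divides 35, solutions exist.

Step 2: Apply extended Euclidean algorithm to find gcd.
We find integers such that 65*x0 + 45*y0 = 5

Step 3: Scale the particular solution.
Multiply by 35/5 = 7:
h = -14, g = 21

Step 4: Verify.
65*(-14) + 45*(21) = 35 = 35 ✓

h = -14, g = 21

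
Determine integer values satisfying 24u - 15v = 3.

Step 1: Check solvability.
gcd(24, 15) = 3
Since 3 divides 3, solutions exist.

Step 2: Apply extended Euclidean algorithm to find gcd.
We find integers such that 24*x0 + 15*y0 = 3

Step 3: Scale the particular solution.
Multiply by 3/3 = 1:
u = 2, v = 3

Step 4: Verify.
24*(2) - 15*(3) = 3 = 3 ✓

u = 2, v = 3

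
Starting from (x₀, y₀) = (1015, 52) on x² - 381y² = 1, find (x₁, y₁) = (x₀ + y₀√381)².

Solutions to x² - Dy² = 1 are generated by powers of (x₀ + y₀√D).
The next solution satisfies x₁ + y₁√381 = (x₀ + y₀√381)², giving:
x₁ = x₀² + 381y₀² = 1015² + 381·52² = 1030225 + 1030224 = 2060449
y₁ = 2x₀y₀ = 2·1015·52 = 105560

Verify: 2060449² - 381·105560² = 4245450081601 - 4245450081600 = 1 ✓

x = 2060449, y = 105560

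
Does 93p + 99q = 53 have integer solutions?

Step 1: Compute gcd(93, 99).
gcd(93, 99) = 3

Step 2: Check divisibility.
Does 3 divide 53? 53 = 3 x 17 + 2, so no.

By the theorem on linear Diophantine equations, 93p + 99q = 53 has integer solutions if and only if gcd(93, 99) divides 53. Since 3 does not divide 53, no solutions exist.

No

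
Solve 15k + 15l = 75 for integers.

Step 1: Check solvability.
gcd(15, 15) = 15
Since 15 divides 75, solutions exist.

Step 2: Apply extended Euclidean algorithm to find gcd.
We find integers such that 15*x0 + 15*y0 = 15

Step 3: Scale the particular solution.
Multiply by 75/15 = 5:
k = 0, l = 5

Step 4: Verify.
15*(0) + 15*(5) = 75 = 75 ✓

k = 0, l = 5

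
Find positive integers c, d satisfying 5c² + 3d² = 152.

Try small values of c and check whether (152 - 5c²)/3 is a perfect square.
c = 5: 5·5² = 125, so 3d² = 152 - 125 = 27, giving d² = 9, d = 3.
Check: 5·5² + 3·3² = 125 + 27 = 152 ✓

c = 5, d = 3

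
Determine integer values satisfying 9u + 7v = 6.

Step 1: Check solvability.
gcd(9, 7) = 1
Since 1 divides 6, solutions exist.

Step 2: Apply extended Euclidean algorithm to find gcd.
We find integers such that 9*x0 + 7*y0 = 1

Step 3: Scale the particular solution.
Multiply by 6/1 = 6:
u = -18, v = 24

Step 4: Verify.
9*(-18) + 7*(24) = 6 = 6 ✓

u = -18, v = 24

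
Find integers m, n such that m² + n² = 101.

We need to find integers m, n > 0 such that m² + n² = 101.
Trying m = 1: n² = 101 - 1² = 101 - 1 = 100
n = 10
Check: 1² + 10² = 1 + 100 = 101 ✓

101 = 1² + 10²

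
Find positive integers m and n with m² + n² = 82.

We need to find integers m, n > 0 such that m² + n² = 82.
Trying m = 1: n² = 82 - 1² = 82 - 1 = 81
n = 9
Check: 1² + 9² = 1 + 81 = 82 ✓

82 = 1² + 9²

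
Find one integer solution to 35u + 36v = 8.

Step 1: Check solvability.
gcd(35, 36) = 1
Since 1 divides 8, solutions exist.

Step 2: Apply extended Euclidean algorithm to find gcd.
We find integers such that 35*x0 + 36*y0 = 1

Step 3: Scale the particular solution.
Multiply by 8/1 = 8:
u = -8, v = 8

Step 4: Verify.
35*(-8) + 36*(8) = 8 = 8 ✓

u = -8, v = 8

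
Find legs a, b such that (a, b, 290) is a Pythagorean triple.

We need a² + b² = 290² = 84100.
Trying: 34² + 288² = 1156 + 82944 = 84100 ✓

(34, 288, 290)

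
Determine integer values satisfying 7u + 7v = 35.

Step 1: Check solvability.
gcd(7, 7) = 7
Since 7 divides 35, solutions exist.

Step 2: Apply extended Euclidean algorithm to find gcd.
We find integers such that 7*x0 + 7*y0 = 7

Step 3: Scale the particular solution.
Multiply by 35/7 = 5:
u = 0, v = 5

Step 4: Verify.
7*(0) + 7*(5) = 35 = 35 ✓

u = 0, v = 5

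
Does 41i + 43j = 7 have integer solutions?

Step 1: Compute gcd(41, 43).
gcd(41, 43) = 1

Step 2: Check divisibility.
Does 1 divide 7? 7 = 1 x 7, so yes.

By the theorem on linear Diophantine equations, 41i + 43j = 7 has integer solutions if and only if gcd(41, 43) divides 7. Since 1 | 7, solutions exist.

Yes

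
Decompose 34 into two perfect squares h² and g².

We need to find integers h, g > 0 such that h² + g² = 34.
Trying h = 3: g² = 34 - 3² = 34 - 9 = 25
g = 5
Check: 3² + 5² = 9 + 25 = 34 ✓

34 = 3² + 5²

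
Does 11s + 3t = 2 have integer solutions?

Step 1: Compute gcd(11, 3).
gcd(11, 3) = 1

Step 2: Check divisibility.
Does 1 divide 2? 2 = 1 x 2, so yes.

By the theorem on linear Diophantine equations, 11s + 3t = 2 has integer solutions if and only if gcd(11, 3) divides 2. Since 1 | 2, solutions exist.

Yes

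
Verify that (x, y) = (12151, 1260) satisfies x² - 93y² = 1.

Compute x² = 12151² = 147646801
Compute 93y² = 93·1260² = 93·1587600 = 147646800
x² - 93y² = 147646801 - 147646800 = 1
Since this equals 1, (12151, 1260) is a solution.

Yes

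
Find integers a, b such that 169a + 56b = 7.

Step 1: Check solvability.
gcd(169, 56) = 1
Since 1 divides 7, solutions exist.

Step 2: Apply extended Euclidean algorithm to find gcd.
We find integers such that 169*x0 + 56*y0 = 1

Step 3: Scale the particular solution.
Multiply by 7/1 = 7:
a = 7, b = -21

Step 4: Verify.
169*(7) + 56*(-21) = 7 = 7 ✓

a = 7, b = -21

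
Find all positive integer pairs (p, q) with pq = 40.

The positive divisors of 40 are: 1, 2, 4, 5, 8, 10, 20, 40.
Each divisor d gives the pair (d, 40/d):
(1, 40), (2, 20), (4, 10), (5, 8), (8, 5), (10, 4), (20, 2), (40, 1)

(1, 40), (2, 20), (4, 10), (5, 8), (8, 5), (10, 4), (20, 2), (40, 1)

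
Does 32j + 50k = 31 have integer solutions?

Step 1: Compute gcd(32, 50).
gcd(32, 50) = 2

Step 2: Check divisibility.
Does 2 divide 31? 31 = 2 x 15 + 1, so no.

By the theorem on linear Diophantine equations, 32j + 50k = 31 has integer solutions if and only if gcd(32, 50) divides 31. Since 2 does not divide 31, no solutions exist.

No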